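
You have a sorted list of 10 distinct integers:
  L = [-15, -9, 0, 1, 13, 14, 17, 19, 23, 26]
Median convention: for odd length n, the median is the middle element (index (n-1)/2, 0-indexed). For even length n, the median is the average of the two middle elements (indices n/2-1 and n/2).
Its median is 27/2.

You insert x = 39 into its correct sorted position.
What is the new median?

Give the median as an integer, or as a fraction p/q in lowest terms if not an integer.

Answer: 14

Derivation:
Old list (sorted, length 10): [-15, -9, 0, 1, 13, 14, 17, 19, 23, 26]
Old median = 27/2
Insert x = 39
Old length even (10). Middle pair: indices 4,5 = 13,14.
New length odd (11). New median = single middle element.
x = 39: 10 elements are < x, 0 elements are > x.
New sorted list: [-15, -9, 0, 1, 13, 14, 17, 19, 23, 26, 39]
New median = 14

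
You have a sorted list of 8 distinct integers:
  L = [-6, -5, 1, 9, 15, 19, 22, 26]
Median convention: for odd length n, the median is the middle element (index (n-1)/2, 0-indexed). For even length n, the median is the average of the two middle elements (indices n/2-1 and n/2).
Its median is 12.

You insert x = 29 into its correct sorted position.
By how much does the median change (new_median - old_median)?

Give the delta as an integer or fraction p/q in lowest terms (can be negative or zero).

Old median = 12
After inserting x = 29: new sorted = [-6, -5, 1, 9, 15, 19, 22, 26, 29]
New median = 15
Delta = 15 - 12 = 3

Answer: 3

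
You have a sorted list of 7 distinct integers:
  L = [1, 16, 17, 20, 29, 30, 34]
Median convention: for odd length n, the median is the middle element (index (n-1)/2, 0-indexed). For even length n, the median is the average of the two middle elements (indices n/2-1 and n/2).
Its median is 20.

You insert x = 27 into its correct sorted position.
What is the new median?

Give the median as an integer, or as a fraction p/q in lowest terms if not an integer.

Answer: 47/2

Derivation:
Old list (sorted, length 7): [1, 16, 17, 20, 29, 30, 34]
Old median = 20
Insert x = 27
Old length odd (7). Middle was index 3 = 20.
New length even (8). New median = avg of two middle elements.
x = 27: 4 elements are < x, 3 elements are > x.
New sorted list: [1, 16, 17, 20, 27, 29, 30, 34]
New median = 47/2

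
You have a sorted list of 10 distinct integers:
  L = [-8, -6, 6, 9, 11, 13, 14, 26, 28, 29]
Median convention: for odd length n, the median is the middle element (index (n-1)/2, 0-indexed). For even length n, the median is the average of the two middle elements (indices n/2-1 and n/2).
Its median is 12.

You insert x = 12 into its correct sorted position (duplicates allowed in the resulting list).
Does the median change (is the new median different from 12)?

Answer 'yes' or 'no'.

Old median = 12
Insert x = 12
New median = 12
Changed? no

Answer: no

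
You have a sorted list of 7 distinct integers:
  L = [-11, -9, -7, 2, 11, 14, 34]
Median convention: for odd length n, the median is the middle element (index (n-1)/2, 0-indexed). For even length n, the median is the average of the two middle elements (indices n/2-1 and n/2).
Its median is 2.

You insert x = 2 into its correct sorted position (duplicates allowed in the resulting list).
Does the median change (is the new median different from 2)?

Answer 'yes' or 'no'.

Answer: no

Derivation:
Old median = 2
Insert x = 2
New median = 2
Changed? no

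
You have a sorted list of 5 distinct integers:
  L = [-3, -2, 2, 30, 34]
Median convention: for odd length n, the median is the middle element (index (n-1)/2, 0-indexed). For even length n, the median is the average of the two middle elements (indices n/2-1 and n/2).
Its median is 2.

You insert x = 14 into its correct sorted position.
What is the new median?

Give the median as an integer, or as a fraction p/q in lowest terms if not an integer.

Answer: 8

Derivation:
Old list (sorted, length 5): [-3, -2, 2, 30, 34]
Old median = 2
Insert x = 14
Old length odd (5). Middle was index 2 = 2.
New length even (6). New median = avg of two middle elements.
x = 14: 3 elements are < x, 2 elements are > x.
New sorted list: [-3, -2, 2, 14, 30, 34]
New median = 8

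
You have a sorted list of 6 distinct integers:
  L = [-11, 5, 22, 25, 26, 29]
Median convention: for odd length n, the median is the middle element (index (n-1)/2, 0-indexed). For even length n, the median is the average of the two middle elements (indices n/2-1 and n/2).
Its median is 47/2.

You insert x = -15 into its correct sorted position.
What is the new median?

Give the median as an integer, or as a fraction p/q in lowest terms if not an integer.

Answer: 22

Derivation:
Old list (sorted, length 6): [-11, 5, 22, 25, 26, 29]
Old median = 47/2
Insert x = -15
Old length even (6). Middle pair: indices 2,3 = 22,25.
New length odd (7). New median = single middle element.
x = -15: 0 elements are < x, 6 elements are > x.
New sorted list: [-15, -11, 5, 22, 25, 26, 29]
New median = 22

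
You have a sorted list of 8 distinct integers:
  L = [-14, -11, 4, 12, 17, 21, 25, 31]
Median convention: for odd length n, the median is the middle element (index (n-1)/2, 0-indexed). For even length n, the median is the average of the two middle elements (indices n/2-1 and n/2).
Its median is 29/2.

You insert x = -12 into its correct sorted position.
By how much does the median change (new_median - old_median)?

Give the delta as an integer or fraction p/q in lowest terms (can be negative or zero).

Answer: -5/2

Derivation:
Old median = 29/2
After inserting x = -12: new sorted = [-14, -12, -11, 4, 12, 17, 21, 25, 31]
New median = 12
Delta = 12 - 29/2 = -5/2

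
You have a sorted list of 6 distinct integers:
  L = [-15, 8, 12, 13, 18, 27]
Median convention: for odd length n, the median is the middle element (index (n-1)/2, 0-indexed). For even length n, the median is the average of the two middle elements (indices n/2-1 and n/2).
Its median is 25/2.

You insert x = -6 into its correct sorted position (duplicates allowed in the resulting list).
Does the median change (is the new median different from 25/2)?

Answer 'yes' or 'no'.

Answer: yes

Derivation:
Old median = 25/2
Insert x = -6
New median = 12
Changed? yes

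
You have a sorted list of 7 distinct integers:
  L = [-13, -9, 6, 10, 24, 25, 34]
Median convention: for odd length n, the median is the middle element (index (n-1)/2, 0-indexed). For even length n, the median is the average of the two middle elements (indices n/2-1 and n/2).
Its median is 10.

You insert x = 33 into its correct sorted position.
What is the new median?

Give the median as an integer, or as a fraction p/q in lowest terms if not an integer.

Old list (sorted, length 7): [-13, -9, 6, 10, 24, 25, 34]
Old median = 10
Insert x = 33
Old length odd (7). Middle was index 3 = 10.
New length even (8). New median = avg of two middle elements.
x = 33: 6 elements are < x, 1 elements are > x.
New sorted list: [-13, -9, 6, 10, 24, 25, 33, 34]
New median = 17

Answer: 17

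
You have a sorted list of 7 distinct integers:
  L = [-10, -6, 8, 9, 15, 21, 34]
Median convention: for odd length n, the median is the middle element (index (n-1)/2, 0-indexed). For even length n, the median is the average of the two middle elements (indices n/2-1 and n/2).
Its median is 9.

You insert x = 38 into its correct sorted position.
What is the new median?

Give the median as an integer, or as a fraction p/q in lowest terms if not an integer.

Answer: 12

Derivation:
Old list (sorted, length 7): [-10, -6, 8, 9, 15, 21, 34]
Old median = 9
Insert x = 38
Old length odd (7). Middle was index 3 = 9.
New length even (8). New median = avg of two middle elements.
x = 38: 7 elements are < x, 0 elements are > x.
New sorted list: [-10, -6, 8, 9, 15, 21, 34, 38]
New median = 12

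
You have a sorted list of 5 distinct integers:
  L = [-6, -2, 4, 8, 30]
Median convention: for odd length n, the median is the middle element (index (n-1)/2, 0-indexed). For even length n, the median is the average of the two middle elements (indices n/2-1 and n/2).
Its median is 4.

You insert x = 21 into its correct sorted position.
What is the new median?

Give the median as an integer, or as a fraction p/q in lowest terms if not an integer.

Old list (sorted, length 5): [-6, -2, 4, 8, 30]
Old median = 4
Insert x = 21
Old length odd (5). Middle was index 2 = 4.
New length even (6). New median = avg of two middle elements.
x = 21: 4 elements are < x, 1 elements are > x.
New sorted list: [-6, -2, 4, 8, 21, 30]
New median = 6

Answer: 6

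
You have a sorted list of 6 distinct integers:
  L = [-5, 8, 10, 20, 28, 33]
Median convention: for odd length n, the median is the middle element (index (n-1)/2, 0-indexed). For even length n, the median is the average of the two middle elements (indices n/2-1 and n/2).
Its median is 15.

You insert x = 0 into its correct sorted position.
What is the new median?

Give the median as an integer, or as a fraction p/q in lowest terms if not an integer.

Answer: 10

Derivation:
Old list (sorted, length 6): [-5, 8, 10, 20, 28, 33]
Old median = 15
Insert x = 0
Old length even (6). Middle pair: indices 2,3 = 10,20.
New length odd (7). New median = single middle element.
x = 0: 1 elements are < x, 5 elements are > x.
New sorted list: [-5, 0, 8, 10, 20, 28, 33]
New median = 10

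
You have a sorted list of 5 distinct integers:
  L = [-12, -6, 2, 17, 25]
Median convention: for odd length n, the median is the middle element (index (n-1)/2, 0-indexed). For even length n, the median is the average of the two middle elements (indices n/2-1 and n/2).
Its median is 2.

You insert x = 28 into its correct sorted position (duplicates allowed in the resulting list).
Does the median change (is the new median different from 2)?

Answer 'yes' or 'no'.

Old median = 2
Insert x = 28
New median = 19/2
Changed? yes

Answer: yes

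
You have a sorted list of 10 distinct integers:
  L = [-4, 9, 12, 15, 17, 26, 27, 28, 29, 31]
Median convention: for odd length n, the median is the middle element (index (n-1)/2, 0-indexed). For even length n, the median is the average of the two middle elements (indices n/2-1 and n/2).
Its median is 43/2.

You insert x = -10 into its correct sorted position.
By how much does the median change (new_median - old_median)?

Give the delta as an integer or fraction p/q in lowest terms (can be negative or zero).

Old median = 43/2
After inserting x = -10: new sorted = [-10, -4, 9, 12, 15, 17, 26, 27, 28, 29, 31]
New median = 17
Delta = 17 - 43/2 = -9/2

Answer: -9/2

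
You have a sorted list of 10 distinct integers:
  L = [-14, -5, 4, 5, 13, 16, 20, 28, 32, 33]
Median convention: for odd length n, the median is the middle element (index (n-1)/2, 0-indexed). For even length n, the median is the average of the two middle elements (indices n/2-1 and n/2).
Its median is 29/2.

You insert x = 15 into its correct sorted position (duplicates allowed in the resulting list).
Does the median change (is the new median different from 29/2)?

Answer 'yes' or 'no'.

Answer: yes

Derivation:
Old median = 29/2
Insert x = 15
New median = 15
Changed? yes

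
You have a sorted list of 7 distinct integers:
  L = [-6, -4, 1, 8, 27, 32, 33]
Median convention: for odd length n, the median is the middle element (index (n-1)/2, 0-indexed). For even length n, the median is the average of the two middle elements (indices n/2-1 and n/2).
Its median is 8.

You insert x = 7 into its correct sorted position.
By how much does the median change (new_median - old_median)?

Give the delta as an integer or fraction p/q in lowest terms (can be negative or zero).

Answer: -1/2

Derivation:
Old median = 8
After inserting x = 7: new sorted = [-6, -4, 1, 7, 8, 27, 32, 33]
New median = 15/2
Delta = 15/2 - 8 = -1/2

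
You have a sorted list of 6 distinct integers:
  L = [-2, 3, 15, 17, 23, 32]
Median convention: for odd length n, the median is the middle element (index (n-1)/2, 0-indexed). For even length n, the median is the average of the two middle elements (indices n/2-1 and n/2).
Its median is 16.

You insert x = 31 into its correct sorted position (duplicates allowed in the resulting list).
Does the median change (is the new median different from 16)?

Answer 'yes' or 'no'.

Old median = 16
Insert x = 31
New median = 17
Changed? yes

Answer: yes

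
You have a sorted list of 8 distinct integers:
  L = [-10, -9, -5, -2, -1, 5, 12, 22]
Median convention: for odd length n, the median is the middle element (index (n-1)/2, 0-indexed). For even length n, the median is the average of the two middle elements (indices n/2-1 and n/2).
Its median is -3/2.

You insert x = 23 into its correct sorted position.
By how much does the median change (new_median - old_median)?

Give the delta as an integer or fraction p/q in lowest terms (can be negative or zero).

Answer: 1/2

Derivation:
Old median = -3/2
After inserting x = 23: new sorted = [-10, -9, -5, -2, -1, 5, 12, 22, 23]
New median = -1
Delta = -1 - -3/2 = 1/2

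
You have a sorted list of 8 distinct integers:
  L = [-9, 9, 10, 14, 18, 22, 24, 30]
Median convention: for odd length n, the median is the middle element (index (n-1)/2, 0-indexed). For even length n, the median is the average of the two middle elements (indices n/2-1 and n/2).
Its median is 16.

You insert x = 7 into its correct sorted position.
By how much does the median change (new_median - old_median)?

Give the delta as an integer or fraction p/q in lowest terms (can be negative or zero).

Answer: -2

Derivation:
Old median = 16
After inserting x = 7: new sorted = [-9, 7, 9, 10, 14, 18, 22, 24, 30]
New median = 14
Delta = 14 - 16 = -2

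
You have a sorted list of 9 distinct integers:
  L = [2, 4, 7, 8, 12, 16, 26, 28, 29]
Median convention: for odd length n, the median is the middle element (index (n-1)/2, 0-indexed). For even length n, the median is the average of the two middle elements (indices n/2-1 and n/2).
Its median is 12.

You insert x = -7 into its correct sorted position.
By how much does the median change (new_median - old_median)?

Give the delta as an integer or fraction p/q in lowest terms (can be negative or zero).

Answer: -2

Derivation:
Old median = 12
After inserting x = -7: new sorted = [-7, 2, 4, 7, 8, 12, 16, 26, 28, 29]
New median = 10
Delta = 10 - 12 = -2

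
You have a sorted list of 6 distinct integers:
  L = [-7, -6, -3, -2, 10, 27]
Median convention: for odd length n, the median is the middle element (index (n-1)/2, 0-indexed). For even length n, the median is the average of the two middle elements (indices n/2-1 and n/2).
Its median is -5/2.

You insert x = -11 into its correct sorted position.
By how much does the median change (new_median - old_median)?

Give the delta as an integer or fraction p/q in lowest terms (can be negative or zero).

Old median = -5/2
After inserting x = -11: new sorted = [-11, -7, -6, -3, -2, 10, 27]
New median = -3
Delta = -3 - -5/2 = -1/2

Answer: -1/2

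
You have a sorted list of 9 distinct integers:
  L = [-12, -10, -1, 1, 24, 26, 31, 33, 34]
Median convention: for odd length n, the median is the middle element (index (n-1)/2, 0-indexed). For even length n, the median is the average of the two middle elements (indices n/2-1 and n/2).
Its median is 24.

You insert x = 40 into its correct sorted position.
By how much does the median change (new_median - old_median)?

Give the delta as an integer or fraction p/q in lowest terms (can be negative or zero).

Old median = 24
After inserting x = 40: new sorted = [-12, -10, -1, 1, 24, 26, 31, 33, 34, 40]
New median = 25
Delta = 25 - 24 = 1

Answer: 1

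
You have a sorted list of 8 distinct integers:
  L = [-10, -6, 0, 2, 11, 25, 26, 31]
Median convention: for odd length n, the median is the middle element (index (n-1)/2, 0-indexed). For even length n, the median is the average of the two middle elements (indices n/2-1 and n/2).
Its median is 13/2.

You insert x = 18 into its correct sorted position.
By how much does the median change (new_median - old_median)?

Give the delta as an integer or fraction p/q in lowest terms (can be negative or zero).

Answer: 9/2

Derivation:
Old median = 13/2
After inserting x = 18: new sorted = [-10, -6, 0, 2, 11, 18, 25, 26, 31]
New median = 11
Delta = 11 - 13/2 = 9/2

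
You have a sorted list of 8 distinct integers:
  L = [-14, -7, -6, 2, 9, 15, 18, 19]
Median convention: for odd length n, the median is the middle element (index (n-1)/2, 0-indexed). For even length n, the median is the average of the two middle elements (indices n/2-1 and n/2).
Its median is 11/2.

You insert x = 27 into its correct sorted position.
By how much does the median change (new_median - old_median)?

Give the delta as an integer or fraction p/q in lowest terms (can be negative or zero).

Answer: 7/2

Derivation:
Old median = 11/2
After inserting x = 27: new sorted = [-14, -7, -6, 2, 9, 15, 18, 19, 27]
New median = 9
Delta = 9 - 11/2 = 7/2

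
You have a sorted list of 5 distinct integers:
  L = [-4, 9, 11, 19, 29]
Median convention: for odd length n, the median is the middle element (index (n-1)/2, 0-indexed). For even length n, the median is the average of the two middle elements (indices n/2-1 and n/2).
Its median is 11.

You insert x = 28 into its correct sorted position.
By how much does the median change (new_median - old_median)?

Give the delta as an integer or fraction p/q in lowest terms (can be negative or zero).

Old median = 11
After inserting x = 28: new sorted = [-4, 9, 11, 19, 28, 29]
New median = 15
Delta = 15 - 11 = 4

Answer: 4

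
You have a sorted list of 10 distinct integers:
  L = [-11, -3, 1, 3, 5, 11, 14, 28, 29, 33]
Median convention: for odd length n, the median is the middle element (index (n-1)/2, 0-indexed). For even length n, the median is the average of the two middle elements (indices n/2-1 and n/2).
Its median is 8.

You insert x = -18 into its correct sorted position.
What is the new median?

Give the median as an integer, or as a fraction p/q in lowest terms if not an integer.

Old list (sorted, length 10): [-11, -3, 1, 3, 5, 11, 14, 28, 29, 33]
Old median = 8
Insert x = -18
Old length even (10). Middle pair: indices 4,5 = 5,11.
New length odd (11). New median = single middle element.
x = -18: 0 elements are < x, 10 elements are > x.
New sorted list: [-18, -11, -3, 1, 3, 5, 11, 14, 28, 29, 33]
New median = 5

Answer: 5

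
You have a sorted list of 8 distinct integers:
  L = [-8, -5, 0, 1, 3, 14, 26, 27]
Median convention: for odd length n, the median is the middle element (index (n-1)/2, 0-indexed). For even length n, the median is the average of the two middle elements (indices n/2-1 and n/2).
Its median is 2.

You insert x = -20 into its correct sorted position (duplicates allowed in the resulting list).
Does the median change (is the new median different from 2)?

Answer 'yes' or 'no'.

Old median = 2
Insert x = -20
New median = 1
Changed? yes

Answer: yes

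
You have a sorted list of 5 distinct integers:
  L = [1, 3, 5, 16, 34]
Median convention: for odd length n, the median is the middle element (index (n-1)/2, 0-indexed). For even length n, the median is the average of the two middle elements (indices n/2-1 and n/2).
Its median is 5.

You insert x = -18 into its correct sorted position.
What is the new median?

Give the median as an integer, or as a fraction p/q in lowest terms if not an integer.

Old list (sorted, length 5): [1, 3, 5, 16, 34]
Old median = 5
Insert x = -18
Old length odd (5). Middle was index 2 = 5.
New length even (6). New median = avg of two middle elements.
x = -18: 0 elements are < x, 5 elements are > x.
New sorted list: [-18, 1, 3, 5, 16, 34]
New median = 4

Answer: 4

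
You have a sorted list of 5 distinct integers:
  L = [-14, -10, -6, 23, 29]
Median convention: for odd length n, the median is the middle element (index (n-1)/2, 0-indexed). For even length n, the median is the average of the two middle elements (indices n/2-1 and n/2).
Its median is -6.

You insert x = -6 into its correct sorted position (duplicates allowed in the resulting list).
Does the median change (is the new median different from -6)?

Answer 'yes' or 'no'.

Answer: no

Derivation:
Old median = -6
Insert x = -6
New median = -6
Changed? no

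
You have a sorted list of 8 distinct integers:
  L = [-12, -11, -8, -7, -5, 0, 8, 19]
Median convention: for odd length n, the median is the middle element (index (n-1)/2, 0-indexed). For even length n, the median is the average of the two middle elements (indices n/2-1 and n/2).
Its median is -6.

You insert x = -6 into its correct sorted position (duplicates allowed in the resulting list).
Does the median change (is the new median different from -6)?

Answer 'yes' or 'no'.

Answer: no

Derivation:
Old median = -6
Insert x = -6
New median = -6
Changed? no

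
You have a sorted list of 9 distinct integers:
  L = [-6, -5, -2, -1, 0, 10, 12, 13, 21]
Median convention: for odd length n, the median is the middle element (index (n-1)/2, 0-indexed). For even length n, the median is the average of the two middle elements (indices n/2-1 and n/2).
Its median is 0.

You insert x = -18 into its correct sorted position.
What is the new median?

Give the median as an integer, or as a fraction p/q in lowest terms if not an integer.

Answer: -1/2

Derivation:
Old list (sorted, length 9): [-6, -5, -2, -1, 0, 10, 12, 13, 21]
Old median = 0
Insert x = -18
Old length odd (9). Middle was index 4 = 0.
New length even (10). New median = avg of two middle elements.
x = -18: 0 elements are < x, 9 elements are > x.
New sorted list: [-18, -6, -5, -2, -1, 0, 10, 12, 13, 21]
New median = -1/2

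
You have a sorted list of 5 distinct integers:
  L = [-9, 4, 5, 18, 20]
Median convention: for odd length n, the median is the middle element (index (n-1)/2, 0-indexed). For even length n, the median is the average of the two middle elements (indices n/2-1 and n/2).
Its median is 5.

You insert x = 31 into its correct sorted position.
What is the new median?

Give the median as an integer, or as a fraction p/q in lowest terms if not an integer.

Old list (sorted, length 5): [-9, 4, 5, 18, 20]
Old median = 5
Insert x = 31
Old length odd (5). Middle was index 2 = 5.
New length even (6). New median = avg of two middle elements.
x = 31: 5 elements are < x, 0 elements are > x.
New sorted list: [-9, 4, 5, 18, 20, 31]
New median = 23/2

Answer: 23/2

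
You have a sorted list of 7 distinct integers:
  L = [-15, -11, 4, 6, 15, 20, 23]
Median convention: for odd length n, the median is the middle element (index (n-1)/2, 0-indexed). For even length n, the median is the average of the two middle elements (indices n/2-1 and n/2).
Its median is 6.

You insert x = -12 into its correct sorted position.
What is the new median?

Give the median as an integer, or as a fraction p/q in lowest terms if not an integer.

Answer: 5

Derivation:
Old list (sorted, length 7): [-15, -11, 4, 6, 15, 20, 23]
Old median = 6
Insert x = -12
Old length odd (7). Middle was index 3 = 6.
New length even (8). New median = avg of two middle elements.
x = -12: 1 elements are < x, 6 elements are > x.
New sorted list: [-15, -12, -11, 4, 6, 15, 20, 23]
New median = 5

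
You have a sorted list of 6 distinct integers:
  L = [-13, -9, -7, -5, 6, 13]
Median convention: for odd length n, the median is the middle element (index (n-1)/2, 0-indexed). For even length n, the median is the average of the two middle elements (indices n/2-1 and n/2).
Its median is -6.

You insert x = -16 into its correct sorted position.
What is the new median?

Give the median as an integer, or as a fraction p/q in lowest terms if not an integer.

Old list (sorted, length 6): [-13, -9, -7, -5, 6, 13]
Old median = -6
Insert x = -16
Old length even (6). Middle pair: indices 2,3 = -7,-5.
New length odd (7). New median = single middle element.
x = -16: 0 elements are < x, 6 elements are > x.
New sorted list: [-16, -13, -9, -7, -5, 6, 13]
New median = -7

Answer: -7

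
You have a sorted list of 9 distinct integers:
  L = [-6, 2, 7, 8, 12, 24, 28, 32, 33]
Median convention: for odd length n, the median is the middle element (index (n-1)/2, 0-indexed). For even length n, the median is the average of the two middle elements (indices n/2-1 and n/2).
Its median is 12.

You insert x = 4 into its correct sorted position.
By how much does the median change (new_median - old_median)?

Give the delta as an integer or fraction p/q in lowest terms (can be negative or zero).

Answer: -2

Derivation:
Old median = 12
After inserting x = 4: new sorted = [-6, 2, 4, 7, 8, 12, 24, 28, 32, 33]
New median = 10
Delta = 10 - 12 = -2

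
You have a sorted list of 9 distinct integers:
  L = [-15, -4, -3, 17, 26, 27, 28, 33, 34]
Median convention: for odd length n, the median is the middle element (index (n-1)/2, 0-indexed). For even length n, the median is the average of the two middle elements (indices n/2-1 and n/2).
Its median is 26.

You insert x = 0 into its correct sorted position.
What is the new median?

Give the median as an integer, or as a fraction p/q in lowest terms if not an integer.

Answer: 43/2

Derivation:
Old list (sorted, length 9): [-15, -4, -3, 17, 26, 27, 28, 33, 34]
Old median = 26
Insert x = 0
Old length odd (9). Middle was index 4 = 26.
New length even (10). New median = avg of two middle elements.
x = 0: 3 elements are < x, 6 elements are > x.
New sorted list: [-15, -4, -3, 0, 17, 26, 27, 28, 33, 34]
New median = 43/2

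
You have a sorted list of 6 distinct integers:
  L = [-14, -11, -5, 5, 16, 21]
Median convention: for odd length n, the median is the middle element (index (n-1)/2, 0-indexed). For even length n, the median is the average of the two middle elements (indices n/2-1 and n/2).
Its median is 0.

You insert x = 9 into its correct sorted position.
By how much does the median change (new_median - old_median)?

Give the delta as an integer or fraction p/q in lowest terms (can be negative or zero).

Old median = 0
After inserting x = 9: new sorted = [-14, -11, -5, 5, 9, 16, 21]
New median = 5
Delta = 5 - 0 = 5

Answer: 5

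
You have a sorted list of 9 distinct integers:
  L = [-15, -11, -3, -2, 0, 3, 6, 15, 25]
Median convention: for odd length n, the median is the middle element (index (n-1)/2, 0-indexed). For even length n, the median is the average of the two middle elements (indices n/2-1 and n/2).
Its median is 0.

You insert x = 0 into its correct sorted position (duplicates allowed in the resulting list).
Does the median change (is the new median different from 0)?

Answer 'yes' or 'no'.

Old median = 0
Insert x = 0
New median = 0
Changed? no

Answer: no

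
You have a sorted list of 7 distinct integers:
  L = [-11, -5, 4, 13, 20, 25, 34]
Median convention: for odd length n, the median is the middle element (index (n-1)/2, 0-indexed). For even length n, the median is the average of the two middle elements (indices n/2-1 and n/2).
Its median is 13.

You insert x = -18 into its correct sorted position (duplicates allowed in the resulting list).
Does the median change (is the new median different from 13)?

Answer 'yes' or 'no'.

Answer: yes

Derivation:
Old median = 13
Insert x = -18
New median = 17/2
Changed? yes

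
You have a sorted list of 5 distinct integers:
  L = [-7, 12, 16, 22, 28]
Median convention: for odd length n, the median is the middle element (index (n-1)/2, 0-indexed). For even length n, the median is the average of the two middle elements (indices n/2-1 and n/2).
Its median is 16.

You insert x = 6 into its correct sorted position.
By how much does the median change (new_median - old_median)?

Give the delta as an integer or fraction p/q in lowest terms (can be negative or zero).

Answer: -2

Derivation:
Old median = 16
After inserting x = 6: new sorted = [-7, 6, 12, 16, 22, 28]
New median = 14
Delta = 14 - 16 = -2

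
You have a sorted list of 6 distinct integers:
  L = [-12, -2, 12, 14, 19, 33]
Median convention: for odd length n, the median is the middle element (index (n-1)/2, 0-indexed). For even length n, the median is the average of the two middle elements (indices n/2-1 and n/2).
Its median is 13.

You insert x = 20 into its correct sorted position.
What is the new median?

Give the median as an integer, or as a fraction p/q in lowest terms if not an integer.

Old list (sorted, length 6): [-12, -2, 12, 14, 19, 33]
Old median = 13
Insert x = 20
Old length even (6). Middle pair: indices 2,3 = 12,14.
New length odd (7). New median = single middle element.
x = 20: 5 elements are < x, 1 elements are > x.
New sorted list: [-12, -2, 12, 14, 19, 20, 33]
New median = 14

Answer: 14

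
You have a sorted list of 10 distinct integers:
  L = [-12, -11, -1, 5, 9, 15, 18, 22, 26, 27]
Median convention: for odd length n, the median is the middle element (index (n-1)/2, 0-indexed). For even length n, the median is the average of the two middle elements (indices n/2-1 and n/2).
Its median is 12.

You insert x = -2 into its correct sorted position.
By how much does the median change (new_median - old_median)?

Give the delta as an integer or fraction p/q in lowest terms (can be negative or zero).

Answer: -3

Derivation:
Old median = 12
After inserting x = -2: new sorted = [-12, -11, -2, -1, 5, 9, 15, 18, 22, 26, 27]
New median = 9
Delta = 9 - 12 = -3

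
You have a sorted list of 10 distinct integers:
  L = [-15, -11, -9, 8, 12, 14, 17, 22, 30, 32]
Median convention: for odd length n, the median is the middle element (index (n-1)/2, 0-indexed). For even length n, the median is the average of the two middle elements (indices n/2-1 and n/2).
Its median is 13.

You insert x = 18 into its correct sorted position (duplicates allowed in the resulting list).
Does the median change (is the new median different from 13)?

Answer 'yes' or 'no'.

Answer: yes

Derivation:
Old median = 13
Insert x = 18
New median = 14
Changed? yes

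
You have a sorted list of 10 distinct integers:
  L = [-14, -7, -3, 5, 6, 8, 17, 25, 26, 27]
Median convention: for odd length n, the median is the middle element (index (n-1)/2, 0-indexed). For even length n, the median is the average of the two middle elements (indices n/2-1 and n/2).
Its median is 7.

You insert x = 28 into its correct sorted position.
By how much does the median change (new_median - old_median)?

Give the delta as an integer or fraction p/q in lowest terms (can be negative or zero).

Answer: 1

Derivation:
Old median = 7
After inserting x = 28: new sorted = [-14, -7, -3, 5, 6, 8, 17, 25, 26, 27, 28]
New median = 8
Delta = 8 - 7 = 1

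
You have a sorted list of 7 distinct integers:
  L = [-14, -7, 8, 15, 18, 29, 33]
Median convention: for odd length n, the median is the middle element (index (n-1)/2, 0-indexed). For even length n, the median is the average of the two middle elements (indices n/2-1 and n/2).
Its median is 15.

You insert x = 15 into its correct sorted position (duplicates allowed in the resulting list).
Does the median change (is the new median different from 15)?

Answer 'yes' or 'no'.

Old median = 15
Insert x = 15
New median = 15
Changed? no

Answer: no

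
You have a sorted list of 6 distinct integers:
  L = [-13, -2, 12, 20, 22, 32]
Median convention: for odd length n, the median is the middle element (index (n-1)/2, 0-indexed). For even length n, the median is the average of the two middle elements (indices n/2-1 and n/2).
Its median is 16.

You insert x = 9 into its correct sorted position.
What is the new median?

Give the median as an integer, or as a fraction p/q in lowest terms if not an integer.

Answer: 12

Derivation:
Old list (sorted, length 6): [-13, -2, 12, 20, 22, 32]
Old median = 16
Insert x = 9
Old length even (6). Middle pair: indices 2,3 = 12,20.
New length odd (7). New median = single middle element.
x = 9: 2 elements are < x, 4 elements are > x.
New sorted list: [-13, -2, 9, 12, 20, 22, 32]
New median = 12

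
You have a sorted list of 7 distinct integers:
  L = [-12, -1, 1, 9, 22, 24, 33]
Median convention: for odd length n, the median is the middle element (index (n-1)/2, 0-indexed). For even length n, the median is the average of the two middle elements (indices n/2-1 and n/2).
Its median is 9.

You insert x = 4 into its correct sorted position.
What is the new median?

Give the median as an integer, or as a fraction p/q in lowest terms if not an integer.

Old list (sorted, length 7): [-12, -1, 1, 9, 22, 24, 33]
Old median = 9
Insert x = 4
Old length odd (7). Middle was index 3 = 9.
New length even (8). New median = avg of two middle elements.
x = 4: 3 elements are < x, 4 elements are > x.
New sorted list: [-12, -1, 1, 4, 9, 22, 24, 33]
New median = 13/2

Answer: 13/2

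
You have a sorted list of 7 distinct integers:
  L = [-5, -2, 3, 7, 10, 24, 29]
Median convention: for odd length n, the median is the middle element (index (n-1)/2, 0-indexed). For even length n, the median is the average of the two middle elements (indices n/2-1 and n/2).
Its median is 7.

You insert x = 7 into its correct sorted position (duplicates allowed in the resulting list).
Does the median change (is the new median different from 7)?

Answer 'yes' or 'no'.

Old median = 7
Insert x = 7
New median = 7
Changed? no

Answer: no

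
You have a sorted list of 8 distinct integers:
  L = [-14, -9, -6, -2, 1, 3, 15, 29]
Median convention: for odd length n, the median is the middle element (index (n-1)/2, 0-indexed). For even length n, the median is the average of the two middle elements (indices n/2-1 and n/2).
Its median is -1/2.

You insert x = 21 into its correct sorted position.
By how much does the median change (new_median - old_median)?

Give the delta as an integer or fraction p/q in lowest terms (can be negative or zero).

Old median = -1/2
After inserting x = 21: new sorted = [-14, -9, -6, -2, 1, 3, 15, 21, 29]
New median = 1
Delta = 1 - -1/2 = 3/2

Answer: 3/2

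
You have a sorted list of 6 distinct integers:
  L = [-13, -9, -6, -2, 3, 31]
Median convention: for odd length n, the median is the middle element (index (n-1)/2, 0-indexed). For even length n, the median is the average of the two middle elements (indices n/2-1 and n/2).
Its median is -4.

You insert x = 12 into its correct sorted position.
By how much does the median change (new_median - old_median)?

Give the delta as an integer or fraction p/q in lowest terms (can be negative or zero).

Answer: 2

Derivation:
Old median = -4
After inserting x = 12: new sorted = [-13, -9, -6, -2, 3, 12, 31]
New median = -2
Delta = -2 - -4 = 2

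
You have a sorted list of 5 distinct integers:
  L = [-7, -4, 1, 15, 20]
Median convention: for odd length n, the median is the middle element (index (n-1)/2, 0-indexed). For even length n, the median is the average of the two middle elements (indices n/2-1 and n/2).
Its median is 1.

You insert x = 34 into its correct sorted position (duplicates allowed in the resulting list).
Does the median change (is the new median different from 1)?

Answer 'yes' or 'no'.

Old median = 1
Insert x = 34
New median = 8
Changed? yes

Answer: yes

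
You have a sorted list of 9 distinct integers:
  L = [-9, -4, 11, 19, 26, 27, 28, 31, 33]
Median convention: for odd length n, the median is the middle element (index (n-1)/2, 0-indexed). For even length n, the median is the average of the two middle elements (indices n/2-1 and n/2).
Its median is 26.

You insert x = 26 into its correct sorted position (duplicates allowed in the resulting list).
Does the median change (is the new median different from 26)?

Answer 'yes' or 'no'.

Answer: no

Derivation:
Old median = 26
Insert x = 26
New median = 26
Changed? no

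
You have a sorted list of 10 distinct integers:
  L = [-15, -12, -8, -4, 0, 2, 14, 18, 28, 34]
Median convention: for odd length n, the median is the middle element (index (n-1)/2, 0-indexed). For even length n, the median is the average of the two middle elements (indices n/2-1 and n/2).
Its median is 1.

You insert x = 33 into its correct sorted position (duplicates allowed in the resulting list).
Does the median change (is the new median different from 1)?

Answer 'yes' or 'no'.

Answer: yes

Derivation:
Old median = 1
Insert x = 33
New median = 2
Changed? yes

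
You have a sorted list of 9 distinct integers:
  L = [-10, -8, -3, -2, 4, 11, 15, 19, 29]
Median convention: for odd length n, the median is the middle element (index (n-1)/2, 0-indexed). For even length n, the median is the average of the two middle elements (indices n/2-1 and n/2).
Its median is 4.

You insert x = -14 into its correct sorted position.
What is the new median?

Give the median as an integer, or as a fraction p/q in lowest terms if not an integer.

Old list (sorted, length 9): [-10, -8, -3, -2, 4, 11, 15, 19, 29]
Old median = 4
Insert x = -14
Old length odd (9). Middle was index 4 = 4.
New length even (10). New median = avg of two middle elements.
x = -14: 0 elements are < x, 9 elements are > x.
New sorted list: [-14, -10, -8, -3, -2, 4, 11, 15, 19, 29]
New median = 1

Answer: 1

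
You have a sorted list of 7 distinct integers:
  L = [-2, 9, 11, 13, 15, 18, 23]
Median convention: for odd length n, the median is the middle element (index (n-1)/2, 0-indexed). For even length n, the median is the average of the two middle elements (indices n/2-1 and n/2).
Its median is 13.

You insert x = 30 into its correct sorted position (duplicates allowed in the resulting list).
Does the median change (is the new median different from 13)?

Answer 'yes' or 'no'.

Answer: yes

Derivation:
Old median = 13
Insert x = 30
New median = 14
Changed? yes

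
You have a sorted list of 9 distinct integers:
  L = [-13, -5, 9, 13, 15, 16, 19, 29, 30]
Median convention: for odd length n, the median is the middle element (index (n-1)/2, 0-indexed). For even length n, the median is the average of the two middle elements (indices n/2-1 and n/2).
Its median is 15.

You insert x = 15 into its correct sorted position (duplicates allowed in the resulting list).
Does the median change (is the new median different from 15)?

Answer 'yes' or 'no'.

Answer: no

Derivation:
Old median = 15
Insert x = 15
New median = 15
Changed? no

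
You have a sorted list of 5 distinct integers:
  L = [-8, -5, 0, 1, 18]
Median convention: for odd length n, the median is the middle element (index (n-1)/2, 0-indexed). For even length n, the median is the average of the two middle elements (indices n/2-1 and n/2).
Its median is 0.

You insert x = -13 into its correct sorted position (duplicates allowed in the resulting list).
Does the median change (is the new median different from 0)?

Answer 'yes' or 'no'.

Answer: yes

Derivation:
Old median = 0
Insert x = -13
New median = -5/2
Changed? yes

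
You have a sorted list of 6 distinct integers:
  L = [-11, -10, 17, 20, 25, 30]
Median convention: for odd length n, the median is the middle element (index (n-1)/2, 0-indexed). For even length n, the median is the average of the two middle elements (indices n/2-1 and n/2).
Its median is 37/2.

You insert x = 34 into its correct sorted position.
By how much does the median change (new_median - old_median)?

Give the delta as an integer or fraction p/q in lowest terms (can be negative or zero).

Old median = 37/2
After inserting x = 34: new sorted = [-11, -10, 17, 20, 25, 30, 34]
New median = 20
Delta = 20 - 37/2 = 3/2

Answer: 3/2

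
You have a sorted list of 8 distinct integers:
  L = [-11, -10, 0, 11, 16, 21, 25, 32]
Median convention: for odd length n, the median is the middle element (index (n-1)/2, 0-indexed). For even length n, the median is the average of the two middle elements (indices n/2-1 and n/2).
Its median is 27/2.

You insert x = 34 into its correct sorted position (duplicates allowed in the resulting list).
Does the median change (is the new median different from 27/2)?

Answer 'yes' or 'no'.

Answer: yes

Derivation:
Old median = 27/2
Insert x = 34
New median = 16
Changed? yes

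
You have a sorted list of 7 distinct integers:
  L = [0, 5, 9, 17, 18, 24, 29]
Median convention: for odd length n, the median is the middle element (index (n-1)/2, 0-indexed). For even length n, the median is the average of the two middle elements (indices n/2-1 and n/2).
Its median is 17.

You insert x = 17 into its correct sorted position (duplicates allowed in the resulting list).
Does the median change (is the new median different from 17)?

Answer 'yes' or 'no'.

Answer: no

Derivation:
Old median = 17
Insert x = 17
New median = 17
Changed? no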